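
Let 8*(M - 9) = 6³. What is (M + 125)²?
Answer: 25921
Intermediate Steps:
M = 36 (M = 9 + (⅛)*6³ = 9 + (⅛)*216 = 9 + 27 = 36)
(M + 125)² = (36 + 125)² = 161² = 25921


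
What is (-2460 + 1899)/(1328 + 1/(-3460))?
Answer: -114180/270287 ≈ -0.42244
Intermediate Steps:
(-2460 + 1899)/(1328 + 1/(-3460)) = -561/(1328 - 1/3460) = -561/4594879/3460 = -561*3460/4594879 = -114180/270287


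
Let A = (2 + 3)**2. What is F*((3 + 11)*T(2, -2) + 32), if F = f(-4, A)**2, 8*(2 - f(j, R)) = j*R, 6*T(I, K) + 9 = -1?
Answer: 10933/6 ≈ 1822.2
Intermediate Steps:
T(I, K) = -5/3 (T(I, K) = -3/2 + (1/6)*(-1) = -3/2 - 1/6 = -5/3)
A = 25 (A = 5**2 = 25)
f(j, R) = 2 - R*j/8 (f(j, R) = 2 - j*R/8 = 2 - R*j/8)
F = 841/4 (F = (2 - 1/8*25*(-4))**2 = (2 + 25/2)**2 = (29/2)**2 = 841/4 ≈ 210.25)
F*((3 + 11)*T(2, -2) + 32) = 841*((3 + 11)*(-5/3) + 32)/4 = 841*(14*(-5/3) + 32)/4 = 841*(-70/3 + 32)/4 = (841/4)*(26/3) = 10933/6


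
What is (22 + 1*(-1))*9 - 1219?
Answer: -1030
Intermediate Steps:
(22 + 1*(-1))*9 - 1219 = (22 - 1)*9 - 1219 = 21*9 - 1219 = 189 - 1219 = -1030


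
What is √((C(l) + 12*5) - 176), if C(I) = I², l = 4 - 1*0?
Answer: 10*I ≈ 10.0*I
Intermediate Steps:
l = 4 (l = 4 + 0 = 4)
√((C(l) + 12*5) - 176) = √((4² + 12*5) - 176) = √((16 + 60) - 176) = √(76 - 176) = √(-100) = 10*I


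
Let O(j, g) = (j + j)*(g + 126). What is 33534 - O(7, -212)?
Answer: 34738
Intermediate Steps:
O(j, g) = 2*j*(126 + g) (O(j, g) = (2*j)*(126 + g) = 2*j*(126 + g))
33534 - O(7, -212) = 33534 - 2*7*(126 - 212) = 33534 - 2*7*(-86) = 33534 - 1*(-1204) = 33534 + 1204 = 34738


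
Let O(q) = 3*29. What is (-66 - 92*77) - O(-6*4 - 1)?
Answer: -7237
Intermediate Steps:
O(q) = 87
(-66 - 92*77) - O(-6*4 - 1) = (-66 - 92*77) - 1*87 = (-66 - 7084) - 87 = -7150 - 87 = -7237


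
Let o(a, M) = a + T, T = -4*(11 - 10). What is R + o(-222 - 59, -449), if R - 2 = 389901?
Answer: 389618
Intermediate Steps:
R = 389903 (R = 2 + 389901 = 389903)
T = -4 (T = -4*1 = -4)
o(a, M) = -4 + a (o(a, M) = a - 4 = -4 + a)
R + o(-222 - 59, -449) = 389903 + (-4 + (-222 - 59)) = 389903 + (-4 - 281) = 389903 - 285 = 389618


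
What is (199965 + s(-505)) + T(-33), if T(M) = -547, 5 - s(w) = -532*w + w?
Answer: -68732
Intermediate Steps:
s(w) = 5 + 531*w (s(w) = 5 - (-532*w + w) = 5 - (-531)*w = 5 + 531*w)
(199965 + s(-505)) + T(-33) = (199965 + (5 + 531*(-505))) - 547 = (199965 + (5 - 268155)) - 547 = (199965 - 268150) - 547 = -68185 - 547 = -68732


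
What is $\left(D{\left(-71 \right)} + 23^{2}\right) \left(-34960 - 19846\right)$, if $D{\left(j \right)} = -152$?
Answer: $-20661862$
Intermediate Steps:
$\left(D{\left(-71 \right)} + 23^{2}\right) \left(-34960 - 19846\right) = \left(-152 + 23^{2}\right) \left(-34960 - 19846\right) = \left(-152 + 529\right) \left(-54806\right) = 377 \left(-54806\right) = -20661862$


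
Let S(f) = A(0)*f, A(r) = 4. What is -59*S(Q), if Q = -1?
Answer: 236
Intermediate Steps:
S(f) = 4*f
-59*S(Q) = -236*(-1) = -59*(-4) = 236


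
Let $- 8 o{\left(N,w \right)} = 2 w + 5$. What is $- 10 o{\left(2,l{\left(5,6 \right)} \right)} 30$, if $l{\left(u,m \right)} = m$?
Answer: $\frac{1275}{2} \approx 637.5$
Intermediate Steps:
$o{\left(N,w \right)} = - \frac{5}{8} - \frac{w}{4}$ ($o{\left(N,w \right)} = - \frac{2 w + 5}{8} = - \frac{5 + 2 w}{8} = - \frac{5}{8} - \frac{w}{4}$)
$- 10 o{\left(2,l{\left(5,6 \right)} \right)} 30 = - 10 \left(- \frac{5}{8} - \frac{3}{2}\right) 30 = \left(-10\right) \left(- \frac{17}{8}\right) 30 = \frac{85}{4} \cdot 30 = \frac{1275}{2}$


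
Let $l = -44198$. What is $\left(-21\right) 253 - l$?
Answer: $38885$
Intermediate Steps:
$\left(-21\right) 253 - l = \left(-21\right) 253 - -44198 = -5313 + 44198 = 38885$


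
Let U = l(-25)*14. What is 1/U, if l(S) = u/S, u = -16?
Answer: 25/224 ≈ 0.11161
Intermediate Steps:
l(S) = -16/S
U = 224/25 (U = -16/(-25)*14 = -16*(-1/25)*14 = (16/25)*14 = 224/25 ≈ 8.9600)
1/U = 1/(224/25) = 25/224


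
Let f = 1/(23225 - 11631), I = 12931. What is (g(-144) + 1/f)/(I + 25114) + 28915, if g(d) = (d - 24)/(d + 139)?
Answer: 5500414013/190225 ≈ 28915.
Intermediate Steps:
g(d) = (-24 + d)/(139 + d)
f = 1/11594 ≈ 8.6252e-5
(g(-144) + 1/f)/(I + 25114) + 28915 = ((-24 - 144)/(139 - 144) + 1/(1/11594))/(12931 + 25114) + 28915 = (-168/(-5) + 11594)/38045 + 28915 = (-⅕*(-168) + 11594)*(1/38045) + 28915 = (168/5 + 11594)*(1/38045) + 28915 = (58138/5)*(1/38045) + 28915 = 58138/190225 + 28915 = 5500414013/190225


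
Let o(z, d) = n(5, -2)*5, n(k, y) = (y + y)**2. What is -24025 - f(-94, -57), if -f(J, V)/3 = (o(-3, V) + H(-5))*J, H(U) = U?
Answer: -45175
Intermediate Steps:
n(k, y) = 4*y**2 (n(k, y) = (2*y)**2 = 4*y**2)
o(z, d) = 80 (o(z, d) = (4*(-2)**2)*5 = (4*4)*5 = 16*5 = 80)
f(J, V) = -225*J (f(J, V) = -3*(80 - 5)*J = -225*J)
-24025 - f(-94, -57) = -24025 - (-225)*(-94) = -24025 - 1*21150 = -24025 - 21150 = -45175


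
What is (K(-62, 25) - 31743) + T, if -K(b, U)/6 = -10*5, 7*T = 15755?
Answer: -204346/7 ≈ -29192.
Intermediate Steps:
T = 15755/7 (T = (⅐)*15755 = 15755/7 ≈ 2250.7)
K(b, U) = 300 (K(b, U) = -(-60)*5 = -6*(-50) = 300)
(K(-62, 25) - 31743) + T = (300 - 31743) + 15755/7 = -31443 + 15755/7 = -204346/7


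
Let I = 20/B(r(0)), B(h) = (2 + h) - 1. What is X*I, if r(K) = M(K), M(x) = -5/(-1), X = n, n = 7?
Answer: 70/3 ≈ 23.333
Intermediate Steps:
X = 7
M(x) = 5 (M(x) = -5*(-1) = 5)
r(K) = 5
B(h) = 1 + h
I = 10/3 (I = 20/(1 + 5) = 20/6 = 20*(1/6) = 10/3 ≈ 3.3333)
X*I = 7*(10/3) = 70/3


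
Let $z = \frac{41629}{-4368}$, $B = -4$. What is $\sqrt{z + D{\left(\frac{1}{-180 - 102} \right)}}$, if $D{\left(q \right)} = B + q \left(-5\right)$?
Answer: $\frac{i \sqrt{726419733}}{7332} \approx 3.676 i$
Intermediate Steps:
$D{\left(q \right)} = -4 - 5 q$ ($D{\left(q \right)} = -4 + q \left(-5\right) = -4 - 5 q$)
$z = - \frac{5947}{624}$ ($z = 41629 \left(- \frac{1}{4368}\right) = - \frac{5947}{624} \approx -9.5304$)
$\sqrt{z + D{\left(\frac{1}{-180 - 102} \right)}} = \sqrt{- \frac{5947}{624} - \left(4 + \frac{5}{-180 - 102}\right)} = \sqrt{- \frac{5947}{624} - \left(4 + \frac{5}{-282}\right)} = \sqrt{- \frac{5947}{624} - \frac{1123}{282}} = \sqrt{- \frac{396301}{29328}} = \frac{i \sqrt{726419733}}{7332}$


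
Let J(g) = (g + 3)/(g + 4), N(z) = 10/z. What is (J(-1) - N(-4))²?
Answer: 361/36 ≈ 10.028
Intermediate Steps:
J(g) = (3 + g)/(4 + g)
(J(-1) - N(-4))² = ((3 - 1)/(4 - 1) - 10/(-4))² = (2/3 - 10*(-1)/4)² = ((⅓)*2 - 1*(-5/2))² = (⅔ + 5/2)² = (19/6)² = 361/36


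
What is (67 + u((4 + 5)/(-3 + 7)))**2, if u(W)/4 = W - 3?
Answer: 4096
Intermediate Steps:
u(W) = -12 + 4*W (u(W) = 4*(W - 3) = 4*(-3 + W) = -12 + 4*W)
(67 + u((4 + 5)/(-3 + 7)))**2 = (67 + (-12 + 4*((4 + 5)/(-3 + 7))))**2 = (67 + (-12 + 4*(9/4)))**2 = (67 + (-12 + 9))**2 = (67 - 3)**2 = 64**2 = 4096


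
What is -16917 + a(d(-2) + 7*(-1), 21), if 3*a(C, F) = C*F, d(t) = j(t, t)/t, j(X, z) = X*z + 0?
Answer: -16980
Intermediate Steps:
j(X, z) = X*z
d(t) = t (d(t) = (t*t)/t = t²/t = t)
a(C, F) = C*F/3 (a(C, F) = (C*F)/3 = C*F/3)
-16917 + a(d(-2) + 7*(-1), 21) = -16917 + (⅓)*(-2 + 7*(-1))*21 = -16917 + (⅓)*(-2 - 7)*21 = -16917 + (⅓)*(-9)*21 = -16917 - 63 = -16980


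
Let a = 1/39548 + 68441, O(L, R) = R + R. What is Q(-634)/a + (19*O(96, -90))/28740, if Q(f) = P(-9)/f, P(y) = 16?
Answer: -48907598212097/410994157054967 ≈ -0.11900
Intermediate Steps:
O(L, R) = 2*R
Q(f) = 16/f
a = 2706704669/39548 (a = 1/39548 + 68441 = 2706704669/39548 ≈ 68441.)
Q(-634)/a + (19*O(96, -90))/28740 = (16/(-634))/(2706704669/39548) + (19*(2*(-90)))/28740 = (16*(-1/634))*(39548/2706704669) + (19*(-180))*(1/28740) = -8/317*39548/2706704669 - 3420*1/28740 = -316384/858025380073 - 57/479 = -48907598212097/410994157054967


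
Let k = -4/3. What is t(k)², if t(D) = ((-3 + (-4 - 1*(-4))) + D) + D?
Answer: 289/9 ≈ 32.111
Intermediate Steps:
k = -4/3 (k = -4*⅓ = -4/3 ≈ -1.3333)
t(D) = -3 + 2*D (t(D) = ((-3 + (-4 + 4)) + D) + D = ((-3 + 0) + D) + D = (-3 + D) + D = -3 + 2*D)
t(k)² = (-3 + 2*(-4/3))² = (-3 - 8/3)² = (-17/3)² = 289/9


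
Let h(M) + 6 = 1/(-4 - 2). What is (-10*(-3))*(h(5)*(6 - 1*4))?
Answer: -370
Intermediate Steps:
h(M) = -37/6 (h(M) = -6 + 1/(-4 - 2) = -6 + 1/(-6) = -6 - ⅙ = -37/6)
(-10*(-3))*(h(5)*(6 - 1*4)) = (-10*(-3))*(-37*(6 - 1*4)/6) = 30*(-37*(6 - 4)/6) = 30*(-37/6*2) = 30*(-37/3) = -370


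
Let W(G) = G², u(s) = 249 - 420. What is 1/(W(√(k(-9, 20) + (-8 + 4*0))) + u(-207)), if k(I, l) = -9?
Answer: -1/188 ≈ -0.0053191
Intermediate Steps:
u(s) = -171
1/(W(√(k(-9, 20) + (-8 + 4*0))) + u(-207)) = 1/((√(-9 + (-8 + 4*0)))² - 171) = 1/((√(-9 + (-8 + 0)))² - 171) = 1/((√(-9 - 8))² - 171) = 1/((√(-17))² - 171) = 1/((I*√17)² - 171) = 1/(-17 - 171) = 1/(-188) = -1/188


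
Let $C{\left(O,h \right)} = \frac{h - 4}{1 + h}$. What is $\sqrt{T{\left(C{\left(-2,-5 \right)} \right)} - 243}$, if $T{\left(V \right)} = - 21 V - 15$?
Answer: $\frac{i \sqrt{1221}}{2} \approx 17.471 i$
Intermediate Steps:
$C{\left(O,h \right)} = \frac{-4 + h}{1 + h}$
$T{\left(V \right)} = -15 - 21 V$
$\sqrt{T{\left(C{\left(-2,-5 \right)} \right)} - 243} = \sqrt{\left(-15 - 21 \frac{-4 - 5}{1 - 5}\right) - 243} = \sqrt{\left(-15 - 21 \frac{1}{-4} \left(-9\right)\right) - 243} = \sqrt{\left(-15 - 21 \left(\left(- \frac{1}{4}\right) \left(-9\right)\right)\right) - 243} = \sqrt{\left(-15 - \frac{189}{4}\right) - 243} = \sqrt{- \frac{249}{4} - 243} = \sqrt{- \frac{1221}{4}} = \frac{i \sqrt{1221}}{2}$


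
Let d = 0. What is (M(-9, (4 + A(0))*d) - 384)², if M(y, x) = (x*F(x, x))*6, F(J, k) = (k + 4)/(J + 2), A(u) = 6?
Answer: 147456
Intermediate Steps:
F(J, k) = (4 + k)/(2 + J)
M(y, x) = 6*x*(4 + x)/(2 + x) (M(y, x) = (x*((4 + x)/(2 + x)))*6 = (x*(4 + x)/(2 + x))*6 = 6*x*(4 + x)/(2 + x))
(M(-9, (4 + A(0))*d) - 384)² = (6*((4 + 6)*0)*(4 + (4 + 6)*0)/(2 + (4 + 6)*0) - 384)² = (6*(10*0)*(4 + 10*0)/(2 + 10*0) - 384)² = (6*0*(4 + 0)/(2 + 0) - 384)² = (6*0*4/2 - 384)² = (6*0*(½)*4 - 384)² = (0 - 384)² = (-384)² = 147456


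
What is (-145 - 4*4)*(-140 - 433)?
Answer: 92253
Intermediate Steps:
(-145 - 4*4)*(-140 - 433) = (-145 - 16)*(-573) = -161*(-573) = 92253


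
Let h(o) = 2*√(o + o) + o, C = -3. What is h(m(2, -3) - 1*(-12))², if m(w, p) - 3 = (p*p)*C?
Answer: 48 - 96*I*√6 ≈ 48.0 - 235.15*I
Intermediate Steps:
m(w, p) = 3 - 3*p² (m(w, p) = 3 + (p*p)*(-3) = 3 + p²*(-3) = 3 - 3*p²)
h(o) = o + 2*√2*√o (h(o) = 2*√(2*o) + o = 2*(√2*√o) + o = 2*√2*√o + o = o + 2*√2*√o)
h(m(2, -3) - 1*(-12))² = (((3 - 3*(-3)²) - 1*(-12)) + 2*√2*√((3 - 3*(-3)²) - 1*(-12)))² = (((3 - 3*9) + 12) + 2*√2*√((3 - 3*9) + 12))² = (((3 - 27) + 12) + 2*√2*√((3 - 27) + 12))² = ((-24 + 12) + 2*√2*√(-24 + 12))² = (-12 + 2*√2*√(-12))² = (-12 + 2*√2*(2*I*√3))² = (-12 + 4*I*√6)²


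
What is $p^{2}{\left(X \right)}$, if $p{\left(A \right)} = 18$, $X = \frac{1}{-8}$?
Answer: $324$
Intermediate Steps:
$X = - \frac{1}{8} \approx -0.125$
$p^{2}{\left(X \right)} = 18^{2} = 324$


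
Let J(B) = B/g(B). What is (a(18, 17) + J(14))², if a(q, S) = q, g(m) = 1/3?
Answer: 3600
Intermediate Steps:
g(m) = ⅓
J(B) = 3*B (J(B) = B/(⅓) = B*3 = 3*B)
(a(18, 17) + J(14))² = (18 + 3*14)² = (18 + 42)² = 60² = 3600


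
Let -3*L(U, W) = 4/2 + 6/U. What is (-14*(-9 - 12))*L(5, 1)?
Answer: -1568/5 ≈ -313.60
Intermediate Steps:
L(U, W) = -2/3 - 2/U (L(U, W) = -(4/2 + 6/U)/3 = -(4*(1/2) + 6/U)/3 = -(2 + 6/U)/3 = -2/3 - 2/U)
(-14*(-9 - 12))*L(5, 1) = (-14*(-9 - 12))*(-2/3 - 2/5) = (-14*(-21))*(-2/3 - 2*1/5) = 294*(-2/3 - 2/5) = 294*(-16/15) = -1568/5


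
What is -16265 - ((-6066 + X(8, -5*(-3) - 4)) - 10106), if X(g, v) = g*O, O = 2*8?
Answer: -221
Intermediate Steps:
O = 16
X(g, v) = 16*g (X(g, v) = g*16 = 16*g)
-16265 - ((-6066 + X(8, -5*(-3) - 4)) - 10106) = -16265 - ((-6066 + 16*8) - 10106) = -16265 - ((-6066 + 128) - 10106) = -16265 - (-5938 - 10106) = -16265 - 1*(-16044) = -16265 + 16044 = -221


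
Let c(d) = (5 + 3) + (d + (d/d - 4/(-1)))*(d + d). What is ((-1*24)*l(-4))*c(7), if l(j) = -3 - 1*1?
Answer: 16896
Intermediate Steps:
l(j) = -4 (l(j) = -3 - 1 = -4)
c(d) = 8 + 2*d*(5 + d) (c(d) = 8 + (d + (1 - 4*(-1)))*(2*d) = 8 + (d + (1 + 4))*(2*d) = 8 + (d + 5)*(2*d) = 8 + (5 + d)*(2*d) = 8 + 2*d*(5 + d))
((-1*24)*l(-4))*c(7) = (-1*24*(-4))*(8 + 2*7² + 10*7) = (-24*(-4))*(8 + 2*49 + 70) = 96*(8 + 98 + 70) = 96*176 = 16896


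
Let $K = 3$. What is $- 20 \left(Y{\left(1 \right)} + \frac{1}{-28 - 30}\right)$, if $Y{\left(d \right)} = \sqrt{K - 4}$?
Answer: $\frac{10}{29} - 20 i \approx 0.34483 - 20.0 i$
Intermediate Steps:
$Y{\left(d \right)} = i$ ($Y{\left(d \right)} = \sqrt{3 - 4} = \sqrt{-1} = i$)
$- 20 \left(Y{\left(1 \right)} + \frac{1}{-28 - 30}\right) = - 20 \left(i + \frac{1}{-28 - 30}\right) = - 20 \left(i + \frac{1}{-58}\right) = - 20 \left(i - \frac{1}{58}\right) = - 20 \left(- \frac{1}{58} + i\right) = \frac{10}{29} - 20 i$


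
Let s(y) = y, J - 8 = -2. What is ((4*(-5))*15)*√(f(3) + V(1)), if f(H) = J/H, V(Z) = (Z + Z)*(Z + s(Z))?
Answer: -300*√6 ≈ -734.85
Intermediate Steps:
J = 6 (J = 8 - 2 = 6)
V(Z) = 4*Z² (V(Z) = (Z + Z)*(Z + Z) = (2*Z)*(2*Z) = 4*Z²)
f(H) = 6/H
((4*(-5))*15)*√(f(3) + V(1)) = ((4*(-5))*15)*√(6/3 + 4*1²) = (-20*15)*√(6*(⅓) + 4*1) = -300*√(2 + 4) = -300*√6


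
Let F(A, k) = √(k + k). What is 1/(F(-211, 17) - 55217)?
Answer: -55217/3048917055 - √34/3048917055 ≈ -1.8112e-5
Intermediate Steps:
F(A, k) = √2*√k (F(A, k) = √(2*k) = √2*√k)
1/(F(-211, 17) - 55217) = 1/(√2*√17 - 55217) = 1/(√34 - 55217) = 1/(-55217 + √34)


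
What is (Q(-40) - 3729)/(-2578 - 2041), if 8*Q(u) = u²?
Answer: 3529/4619 ≈ 0.76402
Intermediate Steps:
Q(u) = u²/8
(Q(-40) - 3729)/(-2578 - 2041) = ((⅛)*(-40)² - 3729)/(-2578 - 2041) = ((⅛)*1600 - 3729)/(-4619) = (200 - 3729)*(-1/4619) = -3529*(-1/4619) = 3529/4619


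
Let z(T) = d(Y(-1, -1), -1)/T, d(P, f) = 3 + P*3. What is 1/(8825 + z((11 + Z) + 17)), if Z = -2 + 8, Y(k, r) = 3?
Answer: 17/150031 ≈ 0.00011331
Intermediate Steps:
d(P, f) = 3 + 3*P
Z = 6
z(T) = 12/T (z(T) = (3 + 3*3)/T = (3 + 9)/T = 12/T)
1/(8825 + z((11 + Z) + 17)) = 1/(8825 + 12/((11 + 6) + 17)) = 1/(8825 + 12/(17 + 17)) = 1/(8825 + 12/34) = 1/(8825 + 12*(1/34)) = 1/(8825 + 6/17) = 1/(150031/17) = 17/150031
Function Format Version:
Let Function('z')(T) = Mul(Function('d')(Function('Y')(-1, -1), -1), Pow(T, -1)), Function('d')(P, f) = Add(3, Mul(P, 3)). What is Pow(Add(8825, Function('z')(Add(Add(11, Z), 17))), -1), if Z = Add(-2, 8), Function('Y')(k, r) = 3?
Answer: Rational(17, 150031) ≈ 0.00011331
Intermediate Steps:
Function('d')(P, f) = Add(3, Mul(3, P))
Z = 6
Function('z')(T) = Mul(12, Pow(T, -1)) (Function('z')(T) = Mul(Add(3, Mul(3, 3)), Pow(T, -1)) = Mul(Add(3, 9), Pow(T, -1)) = Mul(12, Pow(T, -1)))
Pow(Add(8825, Function('z')(Add(Add(11, Z), 17))), -1) = Pow(Add(8825, Mul(12, Pow(Add(Add(11, 6), 17), -1))), -1) = Pow(Add(8825, Mul(12, Pow(Add(17, 17), -1))), -1) = Pow(Add(8825, Mul(12, Pow(34, -1))), -1) = Pow(Add(8825, Mul(12, Rational(1, 34))), -1) = Pow(Add(8825, Rational(6, 17)), -1) = Pow(Rational(150031, 17), -1) = Rational(17, 150031)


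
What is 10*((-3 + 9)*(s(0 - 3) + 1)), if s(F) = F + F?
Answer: -300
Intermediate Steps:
s(F) = 2*F
10*((-3 + 9)*(s(0 - 3) + 1)) = 10*((-3 + 9)*(2*(0 - 3) + 1)) = 10*(6*(2*(-3) + 1)) = 10*(6*(-6 + 1)) = 10*(6*(-5)) = 10*(-30) = -300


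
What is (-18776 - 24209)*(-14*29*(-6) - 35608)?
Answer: 1425898420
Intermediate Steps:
(-18776 - 24209)*(-14*29*(-6) - 35608) = -42985*(-406*(-6) - 35608) = -42985*(2436 - 35608) = -42985*(-33172) = 1425898420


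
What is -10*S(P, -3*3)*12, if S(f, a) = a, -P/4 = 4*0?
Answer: 1080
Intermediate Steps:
P = 0 (P = -16*0 = -4*0 = 0)
-10*S(P, -3*3)*12 = -(-30)*3*12 = -10*(-9)*12 = 90*12 = 1080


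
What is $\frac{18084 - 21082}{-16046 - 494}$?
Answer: $\frac{1499}{8270} \approx 0.18126$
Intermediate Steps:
$\frac{18084 - 21082}{-16046 - 494} = - \frac{2998}{-16046 - 494} = - \frac{2998}{-16540} = \left(-2998\right) \left(- \frac{1}{16540}\right) = \frac{1499}{8270}$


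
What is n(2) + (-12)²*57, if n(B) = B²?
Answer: 8212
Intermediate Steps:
n(2) + (-12)²*57 = 2² + (-12)²*57 = 4 + 144*57 = 4 + 8208 = 8212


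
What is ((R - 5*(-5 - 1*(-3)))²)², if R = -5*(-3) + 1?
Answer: 456976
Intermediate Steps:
R = 16 (R = 15 + 1 = 16)
((R - 5*(-5 - 1*(-3)))²)² = ((16 - 5*(-5 - 1*(-3)))²)² = ((16 - 5*(-5 + 3))²)² = ((16 - 5*(-2))²)² = ((16 + 10)²)² = (26²)² = 676² = 456976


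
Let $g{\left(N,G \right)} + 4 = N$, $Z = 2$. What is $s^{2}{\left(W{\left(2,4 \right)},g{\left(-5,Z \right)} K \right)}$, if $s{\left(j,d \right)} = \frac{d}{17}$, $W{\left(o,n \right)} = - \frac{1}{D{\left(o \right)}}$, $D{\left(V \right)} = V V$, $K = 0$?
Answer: $0$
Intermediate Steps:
$D{\left(V \right)} = V^{2}$
$g{\left(N,G \right)} = -4 + N$
$W{\left(o,n \right)} = - \frac{1}{o^{2}}$
$s{\left(j,d \right)} = \frac{d}{17}$ ($s{\left(j,d \right)} = d \frac{1}{17} = \frac{d}{17}$)
$s^{2}{\left(W{\left(2,4 \right)},g{\left(-5,Z \right)} K \right)} = \left(\frac{\left(-4 - 5\right) 0}{17}\right)^{2} = \left(\frac{\left(-9\right) 0}{17}\right)^{2} = \left(\frac{1}{17} \cdot 0\right)^{2} = 0^{2} = 0$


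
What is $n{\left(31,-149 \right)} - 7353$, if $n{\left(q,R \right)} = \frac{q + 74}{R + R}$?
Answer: $- \frac{2191299}{298} \approx -7353.4$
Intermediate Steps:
$n{\left(q,R \right)} = \frac{74 + q}{2 R}$
$n{\left(31,-149 \right)} - 7353 = \frac{74 + 31}{2 \left(-149\right)} - 7353 = \frac{1}{2} \left(- \frac{1}{149}\right) 105 - 7353 = - \frac{105}{298} - 7353 = - \frac{2191299}{298}$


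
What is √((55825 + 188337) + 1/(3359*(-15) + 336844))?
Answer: √20035630637356781/286459 ≈ 494.13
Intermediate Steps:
√((55825 + 188337) + 1/(3359*(-15) + 336844)) = √(244162 + 1/(-50385 + 336844)) = √(244162 + 1/286459) = √(69942402359/286459) = √20035630637356781/286459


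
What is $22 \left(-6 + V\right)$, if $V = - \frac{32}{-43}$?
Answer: $- \frac{4972}{43} \approx -115.63$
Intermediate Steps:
$V = \frac{32}{43}$ ($V = \left(-32\right) \left(- \frac{1}{43}\right) = \frac{32}{43} \approx 0.74419$)
$22 \left(-6 + V\right) = 22 \left(-6 + \frac{32}{43}\right) = 22 \left(- \frac{226}{43}\right) = - \frac{4972}{43}$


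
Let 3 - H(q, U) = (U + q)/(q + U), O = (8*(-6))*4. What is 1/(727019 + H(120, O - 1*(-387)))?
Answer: 1/727021 ≈ 1.3755e-6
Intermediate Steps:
O = -192 (O = -48*4 = -192)
H(q, U) = 2 (H(q, U) = 3 - (U + q)/(q + U) = 3 - (U + q)/(U + q) = 3 - 1*1 = 3 - 1 = 2)
1/(727019 + H(120, O - 1*(-387))) = 1/(727019 + 2) = 1/727021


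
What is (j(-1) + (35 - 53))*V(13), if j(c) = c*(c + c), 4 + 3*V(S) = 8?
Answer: -64/3 ≈ -21.333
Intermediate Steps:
V(S) = 4/3 (V(S) = -4/3 + (⅓)*8 = -4/3 + 8/3 = 4/3)
j(c) = 2*c² (j(c) = c*(2*c) = 2*c²)
(j(-1) + (35 - 53))*V(13) = (2*(-1)² + (35 - 53))*(4/3) = (2*1 - 18)*(4/3) = (2 - 18)*(4/3) = -16*4/3 = -64/3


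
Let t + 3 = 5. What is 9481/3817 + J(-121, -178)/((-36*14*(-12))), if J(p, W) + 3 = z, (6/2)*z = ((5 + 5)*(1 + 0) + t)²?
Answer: 6390317/2565024 ≈ 2.4913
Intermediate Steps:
t = 2 (t = -3 + 5 = 2)
z = 48 (z = ((5 + 5)*(1 + 0) + 2)²/3 = (10*1 + 2)²/3 = (10 + 2)²/3 = (⅓)*12² = (⅓)*144 = 48)
J(p, W) = 45 (J(p, W) = -3 + 48 = 45)
9481/3817 + J(-121, -178)/((-36*14*(-12))) = 9481/3817 + 45/((-36*14*(-12))) = 9481*(1/3817) + 45/((-504*(-12))) = 9481/3817 + 45/6048 = 9481/3817 + 45*(1/6048) = 9481/3817 + 5/672 = 6390317/2565024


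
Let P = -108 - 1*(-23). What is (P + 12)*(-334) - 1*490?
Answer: 23892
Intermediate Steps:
P = -85 (P = -108 + 23 = -85)
(P + 12)*(-334) - 1*490 = (-85 + 12)*(-334) - 1*490 = -73*(-334) - 490 = 24382 - 490 = 23892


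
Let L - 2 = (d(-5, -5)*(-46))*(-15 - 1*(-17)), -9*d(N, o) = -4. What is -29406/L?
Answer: 132327/175 ≈ 756.15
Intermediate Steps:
d(N, o) = 4/9 (d(N, o) = -1/9*(-4) = 4/9)
L = -350/9 (L = 2 + ((4/9)*(-46))*(-15 - 1*(-17)) = 2 - 184*(-15 + 17)/9 = 2 - 184/9*2 = 2 - 368/9 = -350/9 ≈ -38.889)
-29406/L = -29406/(-350/9) = -29406*(-9/350) = 132327/175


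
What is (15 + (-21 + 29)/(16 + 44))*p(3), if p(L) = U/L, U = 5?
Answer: 227/9 ≈ 25.222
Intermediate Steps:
p(L) = 5/L
(15 + (-21 + 29)/(16 + 44))*p(3) = (15 + (-21 + 29)/(16 + 44))*(5/3) = (15 + 8/60)*(5*(1/3)) = (15 + 8*(1/60))*(5/3) = (15 + 2/15)*(5/3) = (227/15)*(5/3) = 227/9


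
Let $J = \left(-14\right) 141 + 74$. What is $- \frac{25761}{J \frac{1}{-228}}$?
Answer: $- \frac{77283}{25} \approx -3091.3$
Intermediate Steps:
$J = -1900$ ($J = -1974 + 74 = -1900$)
$- \frac{25761}{J \frac{1}{-228}} = - \frac{25761}{\left(-1900\right) \frac{1}{-228}} = - \frac{25761}{\left(-1900\right) \left(- \frac{1}{228}\right)} = - \frac{25761}{\frac{25}{3}} = \left(-25761\right) \frac{3}{25} = - \frac{77283}{25}$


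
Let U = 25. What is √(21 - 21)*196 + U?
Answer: 25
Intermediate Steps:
√(21 - 21)*196 + U = √(21 - 21)*196 + 25 = √0*196 + 25 = 0*196 + 25 = 0 + 25 = 25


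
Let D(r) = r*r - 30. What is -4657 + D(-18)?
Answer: -4363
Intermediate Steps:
D(r) = -30 + r**2 (D(r) = r**2 - 30 = -30 + r**2)
-4657 + D(-18) = -4657 + (-30 + (-18)**2) = -4657 + (-30 + 324) = -4657 + 294 = -4363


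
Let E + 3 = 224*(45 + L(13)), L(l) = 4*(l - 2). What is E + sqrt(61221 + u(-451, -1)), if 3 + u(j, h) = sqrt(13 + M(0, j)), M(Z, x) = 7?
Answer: 19933 + sqrt(61218 + 2*sqrt(5)) ≈ 20180.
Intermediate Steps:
u(j, h) = -3 + 2*sqrt(5) (u(j, h) = -3 + sqrt(13 + 7) = -3 + sqrt(20) = -3 + 2*sqrt(5))
L(l) = -8 + 4*l (L(l) = 4*(-2 + l) = -8 + 4*l)
E = 19933 (E = -3 + 224*(45 + (-8 + 4*13)) = -3 + 224*(45 + (-8 + 52)) = -3 + 224*(45 + 44) = -3 + 224*89 = -3 + 19936 = 19933)
E + sqrt(61221 + u(-451, -1)) = 19933 + sqrt(61221 + (-3 + 2*sqrt(5))) = 19933 + sqrt(61218 + 2*sqrt(5))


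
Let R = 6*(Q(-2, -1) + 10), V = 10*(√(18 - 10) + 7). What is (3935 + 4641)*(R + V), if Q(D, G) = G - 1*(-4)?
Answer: 1269248 + 171520*√2 ≈ 1.5118e+6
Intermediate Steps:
Q(D, G) = 4 + G (Q(D, G) = G + 4 = 4 + G)
V = 70 + 20*√2 (V = 10*(√8 + 7) = 10*(2*√2 + 7) = 10*(7 + 2*√2) = 70 + 20*√2 ≈ 98.284)
R = 78 (R = 6*((4 - 1) + 10) = 6*(3 + 10) = 6*13 = 78)
(3935 + 4641)*(R + V) = (3935 + 4641)*(78 + (70 + 20*√2)) = 8576*(148 + 20*√2) = 1269248 + 171520*√2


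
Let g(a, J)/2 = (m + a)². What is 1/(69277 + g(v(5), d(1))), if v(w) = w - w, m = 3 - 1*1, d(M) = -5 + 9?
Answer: 1/69285 ≈ 1.4433e-5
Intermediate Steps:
d(M) = 4
m = 2 (m = 3 - 1 = 2)
v(w) = 0
g(a, J) = 2*(2 + a)²
1/(69277 + g(v(5), d(1))) = 1/(69277 + 2*(2 + 0)²) = 1/(69277 + 2*2²) = 1/(69277 + 2*4) = 1/(69277 + 8) = 1/69285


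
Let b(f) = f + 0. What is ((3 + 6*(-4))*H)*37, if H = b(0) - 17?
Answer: 13209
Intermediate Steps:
b(f) = f
H = -17 (H = 0 - 17 = -17)
((3 + 6*(-4))*H)*37 = ((3 + 6*(-4))*(-17))*37 = ((3 - 24)*(-17))*37 = -21*(-17)*37 = 357*37 = 13209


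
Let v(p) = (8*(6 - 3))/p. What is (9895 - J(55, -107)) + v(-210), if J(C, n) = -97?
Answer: 349716/35 ≈ 9991.9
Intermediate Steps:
v(p) = 24/p (v(p) = (8*3)/p = 24/p)
(9895 - J(55, -107)) + v(-210) = (9895 - 1*(-97)) + 24/(-210) = (9895 + 97) + 24*(-1/210) = 9992 - 4/35 = 349716/35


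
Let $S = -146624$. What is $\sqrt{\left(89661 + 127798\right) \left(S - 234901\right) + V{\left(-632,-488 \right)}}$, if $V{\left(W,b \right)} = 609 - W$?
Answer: $7 i \sqrt{1693184566} \approx 2.8804 \cdot 10^{5} i$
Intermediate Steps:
$\sqrt{\left(89661 + 127798\right) \left(S - 234901\right) + V{\left(-632,-488 \right)}} = \sqrt{\left(89661 + 127798\right) \left(-146624 - 234901\right) + \left(609 - -632\right)} = \sqrt{217459 \left(-381525\right) + \left(609 + 632\right)} = \sqrt{-82966044975 + 1241} = \sqrt{-82966043734} = 7 i \sqrt{1693184566}$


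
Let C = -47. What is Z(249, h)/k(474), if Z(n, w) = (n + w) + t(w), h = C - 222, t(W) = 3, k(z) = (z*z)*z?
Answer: -17/106496424 ≈ -1.5963e-7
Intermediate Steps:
k(z) = z³ (k(z) = z²*z = z³)
h = -269 (h = -47 - 222 = -269)
Z(n, w) = 3 + n + w (Z(n, w) = (n + w) + 3 = 3 + n + w)
Z(249, h)/k(474) = (3 + 249 - 269)/(474³) = -17/106496424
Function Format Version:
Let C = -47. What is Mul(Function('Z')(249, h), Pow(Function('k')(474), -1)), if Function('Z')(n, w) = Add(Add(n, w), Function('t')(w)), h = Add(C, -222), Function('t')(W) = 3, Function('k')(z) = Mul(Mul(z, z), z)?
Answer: Rational(-17, 106496424) ≈ -1.5963e-7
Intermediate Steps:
Function('k')(z) = Pow(z, 3) (Function('k')(z) = Mul(Pow(z, 2), z) = Pow(z, 3))
h = -269 (h = Add(-47, -222) = -269)
Function('Z')(n, w) = Add(3, n, w) (Function('Z')(n, w) = Add(Add(n, w), 3) = Add(3, n, w))
Mul(Function('Z')(249, h), Pow(Function('k')(474), -1)) = Mul(Add(3, 249, -269), Pow(Pow(474, 3), -1)) = Mul(-17, Pow(106496424, -1)) = Mul(-17, Rational(1, 106496424)) = Rational(-17, 106496424)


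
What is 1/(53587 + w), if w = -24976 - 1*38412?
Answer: -1/9801 ≈ -0.00010203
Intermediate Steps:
w = -63388 (w = -24976 - 38412 = -63388)
1/(53587 + w) = 1/(53587 - 63388) = 1/(-9801) = -1/9801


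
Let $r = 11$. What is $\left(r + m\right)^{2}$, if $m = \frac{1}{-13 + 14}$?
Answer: $144$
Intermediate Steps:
$m = 1$ ($m = 1^{-1} = 1$)
$\left(r + m\right)^{2} = \left(11 + 1\right)^{2} = 12^{2} = 144$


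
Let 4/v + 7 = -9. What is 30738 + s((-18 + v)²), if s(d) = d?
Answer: 497137/16 ≈ 31071.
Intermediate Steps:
v = -¼ (v = 4/(-7 - 9) = 4/(-16) = 4*(-1/16) = -¼ ≈ -0.25000)
30738 + s((-18 + v)²) = 30738 + (-18 - ¼)² = 30738 + (-73/4)² = 30738 + 5329/16 = 497137/16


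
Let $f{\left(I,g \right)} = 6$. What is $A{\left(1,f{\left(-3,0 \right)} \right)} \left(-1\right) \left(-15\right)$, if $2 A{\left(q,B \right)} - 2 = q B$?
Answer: $60$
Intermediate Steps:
$A{\left(q,B \right)} = 1 + \frac{B q}{2}$ ($A{\left(q,B \right)} = 1 + \frac{q B}{2} = 1 + \frac{B q}{2}$)
$A{\left(1,f{\left(-3,0 \right)} \right)} \left(-1\right) \left(-15\right) = \left(1 + \frac{1}{2} \cdot 6 \cdot 1\right) \left(-1\right) \left(-15\right) = \left(1 + 3\right) \left(-1\right) \left(-15\right) = 4 \left(-1\right) \left(-15\right) = \left(-4\right) \left(-15\right) = 60$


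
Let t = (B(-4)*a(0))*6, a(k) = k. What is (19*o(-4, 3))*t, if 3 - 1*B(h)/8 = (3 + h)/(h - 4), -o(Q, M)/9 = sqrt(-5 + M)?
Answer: 0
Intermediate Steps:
o(Q, M) = -9*sqrt(-5 + M)
B(h) = 24 - 8*(3 + h)/(-4 + h) (B(h) = 24 - 8*(3 + h)/(h - 4) = 24 - 8*(3 + h)/(-4 + h))
t = 0 (t = ((8*(-15 + 2*(-4))/(-4 - 4))*0)*6 = ((8*(-15 - 8)/(-8))*0)*6 = ((8*(-1/8)*(-23))*0)*6 = (23*0)*6 = 0*6 = 0)
(19*o(-4, 3))*t = (19*(-9*sqrt(-5 + 3)))*0 = (19*(-9*I*sqrt(2)))*0 = -171*I*sqrt(2)*0 = 0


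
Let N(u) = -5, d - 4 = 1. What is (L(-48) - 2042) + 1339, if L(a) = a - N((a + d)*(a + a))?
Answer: -746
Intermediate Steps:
d = 5 (d = 4 + 1 = 5)
L(a) = 5 + a (L(a) = a - 1*(-5) = a + 5 = 5 + a)
(L(-48) - 2042) + 1339 = ((5 - 48) - 2042) + 1339 = (-43 - 2042) + 1339 = -2085 + 1339 = -746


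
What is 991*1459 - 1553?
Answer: 1444316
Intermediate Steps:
991*1459 - 1553 = 1445869 - 1553 = 1444316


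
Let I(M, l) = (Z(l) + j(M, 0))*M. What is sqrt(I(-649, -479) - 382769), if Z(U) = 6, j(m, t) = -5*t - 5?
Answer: 3*I*sqrt(42602) ≈ 619.21*I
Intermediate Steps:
j(m, t) = -5 - 5*t
I(M, l) = M (I(M, l) = (6 + (-5 - 5*0))*M = (6 + (-5 + 0))*M = (6 - 5)*M = 1*M = M)
sqrt(I(-649, -479) - 382769) = sqrt(-649 - 382769) = sqrt(-383418) = 3*I*sqrt(42602)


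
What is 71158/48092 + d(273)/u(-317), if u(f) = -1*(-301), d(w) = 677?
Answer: 26988421/7237846 ≈ 3.7288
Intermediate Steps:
u(f) = 301
71158/48092 + d(273)/u(-317) = 71158/48092 + 677/301 = 71158*(1/48092) + 677*(1/301) = 35579/24046 + 677/301 = 26988421/7237846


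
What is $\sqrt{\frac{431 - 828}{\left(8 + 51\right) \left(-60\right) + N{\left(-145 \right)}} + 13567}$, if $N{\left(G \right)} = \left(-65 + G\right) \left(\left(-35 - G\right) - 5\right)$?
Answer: $\frac{\sqrt{8884334331930}}{25590} \approx 116.48$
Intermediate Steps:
$N{\left(G \right)} = \left(-65 + G\right) \left(-40 - G\right)$
$\sqrt{\frac{431 - 828}{\left(8 + 51\right) \left(-60\right) + N{\left(-145 \right)}} + 13567} = \sqrt{\frac{431 - 828}{\left(8 + 51\right) \left(-60\right) + \left(2600 - \left(-145\right)^{2} + 25 \left(-145\right)\right)} + 13567} = \sqrt{- \frac{397}{59 \left(-60\right) - 22050} + 13567} = \sqrt{- \frac{397}{-3540 - 22050} + 13567} = \sqrt{- \frac{397}{-25590} + 13567} = \sqrt{\left(-397\right) \left(- \frac{1}{25590}\right) + 13567} = \sqrt{\frac{397}{25590} + 13567} = \sqrt{\frac{347179927}{25590}} = \frac{\sqrt{8884334331930}}{25590}$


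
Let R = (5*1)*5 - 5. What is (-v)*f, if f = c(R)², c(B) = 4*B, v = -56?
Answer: 358400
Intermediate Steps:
R = 20 (R = 5*5 - 5 = 25 - 5 = 20)
f = 6400 (f = (4*20)² = 80² = 6400)
(-v)*f = -1*(-56)*6400 = 56*6400 = 358400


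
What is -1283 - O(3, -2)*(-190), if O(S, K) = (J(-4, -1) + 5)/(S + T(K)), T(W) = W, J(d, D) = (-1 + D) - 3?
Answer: -1283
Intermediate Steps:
J(d, D) = -4 + D
O(S, K) = 0 (O(S, K) = ((-4 - 1) + 5)/(S + K) = (-5 + 5)/(K + S) = 0/(K + S) = 0)
-1283 - O(3, -2)*(-190) = -1283 - 0*(-190) = -1283 - 1*0 = -1283 + 0 = -1283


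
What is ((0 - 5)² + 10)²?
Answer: 1225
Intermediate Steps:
((0 - 5)² + 10)² = ((-5)² + 10)² = (25 + 10)² = 35² = 1225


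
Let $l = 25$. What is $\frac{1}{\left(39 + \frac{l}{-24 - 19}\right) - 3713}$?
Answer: $- \frac{43}{158007} \approx -0.00027214$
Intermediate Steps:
$\frac{1}{\left(39 + \frac{l}{-24 - 19}\right) - 3713} = \frac{1}{\left(39 + \frac{1}{-24 - 19} \cdot 25\right) - 3713} = \frac{1}{\left(39 + \frac{1}{-43} \cdot 25\right) - 3713} = \frac{1}{\left(39 - \frac{25}{43}\right) - 3713} = \frac{1}{\frac{1652}{43} - 3713} = \frac{1}{- \frac{158007}{43}} = - \frac{43}{158007}$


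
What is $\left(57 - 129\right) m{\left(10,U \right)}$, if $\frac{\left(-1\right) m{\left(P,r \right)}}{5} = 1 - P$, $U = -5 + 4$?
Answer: $-3240$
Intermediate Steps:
$U = -1$
$m{\left(P,r \right)} = -5 + 5 P$ ($m{\left(P,r \right)} = - 5 \left(1 - P\right) = -5 + 5 P$)
$\left(57 - 129\right) m{\left(10,U \right)} = \left(57 - 129\right) \left(-5 + 5 \cdot 10\right) = - 72 \left(-5 + 50\right) = \left(-72\right) 45 = -3240$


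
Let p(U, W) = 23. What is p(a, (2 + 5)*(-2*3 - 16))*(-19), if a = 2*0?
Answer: -437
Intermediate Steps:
a = 0
p(a, (2 + 5)*(-2*3 - 16))*(-19) = 23*(-19) = -437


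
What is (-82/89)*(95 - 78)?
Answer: -1394/89 ≈ -15.663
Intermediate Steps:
(-82/89)*(95 - 78) = -82*1/89*17 = -82/89*17 = -1394/89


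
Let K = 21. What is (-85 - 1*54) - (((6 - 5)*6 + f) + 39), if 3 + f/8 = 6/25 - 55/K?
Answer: -74008/525 ≈ -140.97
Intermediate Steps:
f = -22592/525 (f = -24 + 8*(6/25 - 55/21) = -24 + 8*(-1249/525) = -24 - 9992/525 = -22592/525 ≈ -43.032)
(-85 - 1*54) - (((6 - 5)*6 + f) + 39) = (-85 - 1*54) - (((6 - 5)*6 - 22592/525) + 39) = (-85 - 54) - ((1*6 - 22592/525) + 39) = -139 - ((6 - 22592/525) + 39) = -139 - (-19442/525 + 39) = -139 - 1*1033/525 = -139 - 1033/525 = -74008/525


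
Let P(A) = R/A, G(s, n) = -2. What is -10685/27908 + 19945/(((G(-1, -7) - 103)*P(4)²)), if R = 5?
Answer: -1786809817/14651700 ≈ -121.95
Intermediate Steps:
P(A) = 5/A
-10685/27908 + 19945/(((G(-1, -7) - 103)*P(4)²)) = -10685/27908 + 19945/(((-2 - 103)*(5/4)²)) = -10685*1/27908 + 19945/((-105*(5*(¼))²)) = -10685/27908 + 19945/((-105*(5/4)²)) = -10685/27908 + 19945/((-105*25/16)) = -10685/27908 + 19945/(-2625/16) = -10685/27908 + 19945*(-16/2625) = -10685/27908 - 63824/525 = -1786809817/14651700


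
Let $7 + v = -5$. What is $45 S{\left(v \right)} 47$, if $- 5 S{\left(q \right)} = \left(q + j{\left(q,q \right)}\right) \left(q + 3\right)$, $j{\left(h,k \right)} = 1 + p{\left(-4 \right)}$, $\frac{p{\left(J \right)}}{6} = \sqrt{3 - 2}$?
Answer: $-19035$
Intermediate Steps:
$v = -12$ ($v = -7 - 5 = -12$)
$p{\left(J \right)} = 6$ ($p{\left(J \right)} = 6 \sqrt{3 - 2} = 6 \sqrt{1} = 6 \cdot 1 = 6$)
$j{\left(h,k \right)} = 7$ ($j{\left(h,k \right)} = 1 + 6 = 7$)
$S{\left(q \right)} = - \frac{\left(3 + q\right) \left(7 + q\right)}{5}$ ($S{\left(q \right)} = - \frac{\left(q + 7\right) \left(q + 3\right)}{5} = - \frac{\left(7 + q\right) \left(3 + q\right)}{5} = - \frac{\left(3 + q\right) \left(7 + q\right)}{5}$)
$45 S{\left(v \right)} 47 = 45 \left(- \frac{21}{5} - -24 - \frac{\left(-12\right)^{2}}{5}\right) 47 = 45 \left(- \frac{21}{5} + 24 - \frac{144}{5}\right) 47 = 45 \left(-9\right) 47 = \left(-405\right) 47 = -19035$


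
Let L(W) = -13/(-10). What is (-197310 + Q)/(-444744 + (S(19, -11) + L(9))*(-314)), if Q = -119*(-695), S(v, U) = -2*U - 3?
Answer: 573025/2255591 ≈ 0.25405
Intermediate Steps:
S(v, U) = -3 - 2*U
L(W) = 13/10 (L(W) = -13*(-1/10) = 13/10)
Q = 82705
(-197310 + Q)/(-444744 + (S(19, -11) + L(9))*(-314)) = (-197310 + 82705)/(-444744 + ((-3 - 2*(-11)) + 13/10)*(-314)) = -114605/(-444744 + ((-3 + 22) + 13/10)*(-314)) = -114605/(-444744 + (19 + 13/10)*(-314)) = -114605/(-444744 + (203/10)*(-314)) = -114605/(-444744 - 31871/5) = -114605/(-2255591/5) = -114605*(-5/2255591) = 573025/2255591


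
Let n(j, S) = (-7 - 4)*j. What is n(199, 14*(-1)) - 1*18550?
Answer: -20739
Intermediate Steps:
n(j, S) = -11*j
n(199, 14*(-1)) - 1*18550 = -11*199 - 1*18550 = -2189 - 18550 = -20739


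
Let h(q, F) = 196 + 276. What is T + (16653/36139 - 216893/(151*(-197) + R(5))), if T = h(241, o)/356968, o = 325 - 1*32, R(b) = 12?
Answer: 371911303388657/47949421615465 ≈ 7.7563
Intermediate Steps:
o = 293 (o = 325 - 32 = 293)
h(q, F) = 472
T = 59/44621 (T = 472/356968 = 472*(1/356968) = 59/44621 ≈ 0.0013222)
T + (16653/36139 - 216893/(151*(-197) + R(5))) = 59/44621 + (16653/36139 - 216893/(151*(-197) + 12)) = 59/44621 + (16653*(1/36139) - 216893/(-29747 + 12)) = 59/44621 + (16653/36139 - 216893/(-29735)) = 59/44621 + (16653/36139 - 216893*(-1/29735)) = 59/44621 + (16653/36139 + 216893/29735) = 59/44621 + 8333473082/1074593165 = 371911303388657/47949421615465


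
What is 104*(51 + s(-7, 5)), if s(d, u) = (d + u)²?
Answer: 5720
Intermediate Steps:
104*(51 + s(-7, 5)) = 104*(51 + (-7 + 5)²) = 104*(51 + (-2)²) = 104*(51 + 4) = 104*55 = 5720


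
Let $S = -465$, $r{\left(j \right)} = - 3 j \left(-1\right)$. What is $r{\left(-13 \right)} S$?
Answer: $18135$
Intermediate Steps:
$r{\left(j \right)} = 3 j$
$r{\left(-13 \right)} S = 3 \left(-13\right) \left(-465\right) = \left(-39\right) \left(-465\right) = 18135$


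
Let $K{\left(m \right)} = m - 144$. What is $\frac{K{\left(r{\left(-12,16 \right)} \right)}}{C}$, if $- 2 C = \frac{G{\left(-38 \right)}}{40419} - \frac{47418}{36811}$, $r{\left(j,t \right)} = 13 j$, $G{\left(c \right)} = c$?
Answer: $- \frac{22317957135}{47949674} \approx -465.45$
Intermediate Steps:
$C = \frac{958993480}{1487863809}$ ($C = - \frac{- \frac{38}{40419} - \frac{47418}{36811}}{2} = \left(- \frac{1}{2}\right) \left(- \frac{1917986960}{1487863809}\right) = \frac{958993480}{1487863809} \approx 0.64454$)
$K{\left(m \right)} = -144 + m$
$\frac{K{\left(r{\left(-12,16 \right)} \right)}}{C} = \frac{-144 + 13 \left(-12\right)}{\frac{958993480}{1487863809}} = \left(-144 - 156\right) \frac{1487863809}{958993480} = \left(-300\right) \frac{1487863809}{958993480} = - \frac{22317957135}{47949674}$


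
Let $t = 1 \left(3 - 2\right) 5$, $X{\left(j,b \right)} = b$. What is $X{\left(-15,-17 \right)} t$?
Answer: $-85$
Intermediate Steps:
$t = 5$ ($t = 1 \cdot 1 \cdot 5 = 1 \cdot 5 = 5$)
$X{\left(-15,-17 \right)} t = \left(-17\right) 5 = -85$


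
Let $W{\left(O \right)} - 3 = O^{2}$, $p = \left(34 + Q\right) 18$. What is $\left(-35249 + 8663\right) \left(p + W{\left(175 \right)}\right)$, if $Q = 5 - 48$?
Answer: $-809969076$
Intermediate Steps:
$Q = -43$
$p = -162$ ($p = \left(34 - 43\right) 18 = \left(-9\right) 18 = -162$)
$W{\left(O \right)} = 3 + O^{2}$
$\left(-35249 + 8663\right) \left(p + W{\left(175 \right)}\right) = \left(-35249 + 8663\right) \left(-162 + \left(3 + 175^{2}\right)\right) = - 26586 \left(-162 + \left(3 + 30625\right)\right) = - 26586 \left(-162 + 30628\right) = \left(-26586\right) 30466 = -809969076$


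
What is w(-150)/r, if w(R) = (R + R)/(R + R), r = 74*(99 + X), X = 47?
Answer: 1/10804 ≈ 9.2558e-5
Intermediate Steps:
r = 10804 (r = 74*(99 + 47) = 74*146 = 10804)
w(R) = 1 (w(R) = (2*R)/((2*R)) = (2*R)*(1/(2*R)) = 1)
w(-150)/r = 1/10804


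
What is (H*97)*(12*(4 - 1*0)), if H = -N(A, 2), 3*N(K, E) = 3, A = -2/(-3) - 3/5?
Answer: -4656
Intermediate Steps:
A = 1/15 (A = -2*(-1/3) - 3*1/5 = 2/3 - 3/5 = 1/15 ≈ 0.066667)
N(K, E) = 1 (N(K, E) = (1/3)*3 = 1)
H = -1 (H = -1*1 = -1)
(H*97)*(12*(4 - 1*0)) = (-1*97)*(12*(4 - 1*0)) = -1164*(4 + 0) = -1164*4 = -97*48 = -4656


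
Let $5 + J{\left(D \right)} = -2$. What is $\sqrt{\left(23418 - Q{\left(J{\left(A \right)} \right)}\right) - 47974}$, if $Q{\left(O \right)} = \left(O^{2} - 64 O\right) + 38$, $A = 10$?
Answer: $i \sqrt{25091} \approx 158.4 i$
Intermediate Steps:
$J{\left(D \right)} = -7$ ($J{\left(D \right)} = -5 - 2 = -7$)
$Q{\left(O \right)} = 38 + O^{2} - 64 O$
$\sqrt{\left(23418 - Q{\left(J{\left(A \right)} \right)}\right) - 47974} = \sqrt{\left(23418 - \left(38 + \left(-7\right)^{2} - -448\right)\right) - 47974} = \sqrt{\left(23418 - \left(38 + 49 + 448\right)\right) - 47974} = \sqrt{\left(23418 - 535\right) - 47974} = \sqrt{22883 - 47974} = \sqrt{-25091} = i \sqrt{25091}$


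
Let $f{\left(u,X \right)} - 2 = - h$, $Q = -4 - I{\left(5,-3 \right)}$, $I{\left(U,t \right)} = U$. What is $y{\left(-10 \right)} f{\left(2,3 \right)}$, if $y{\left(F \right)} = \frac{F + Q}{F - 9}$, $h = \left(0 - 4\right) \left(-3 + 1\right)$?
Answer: $-6$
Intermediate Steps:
$h = 8$ ($h = \left(-4\right) \left(-2\right) = 8$)
$Q = -9$ ($Q = -4 - 5 = -9$)
$f{\left(u,X \right)} = -6$ ($f{\left(u,X \right)} = 2 - 8 = -6$)
$y{\left(F \right)} = 1$ ($y{\left(F \right)} = \frac{F - 9}{F - 9} = \frac{-9 + F}{-9 + F} = 1$)
$y{\left(-10 \right)} f{\left(2,3 \right)} = 1 \left(-6\right) = -6$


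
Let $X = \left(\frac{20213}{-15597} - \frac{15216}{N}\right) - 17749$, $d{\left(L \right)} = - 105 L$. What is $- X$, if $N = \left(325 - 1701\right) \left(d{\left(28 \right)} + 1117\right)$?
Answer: $\frac{43404218291495}{2445266466} \approx 17750.0$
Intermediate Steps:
$N = 2508448$ ($N = \left(325 - 1701\right) \left(\left(-105\right) 28 + 1117\right) = - 1376 \left(-2940 + 1117\right) = \left(-1376\right) \left(-1823\right) = 2508448$)
$X = - \frac{43404218291495}{2445266466}$ ($X = \left(\frac{20213}{-15597} - \frac{15216}{2508448}\right) - 17749 = \left(20213 \left(- \frac{1}{15597}\right) - \frac{951}{156778}\right) - 17749 = \left(- \frac{20213}{15597} - \frac{951}{156778}\right) - 17749 = - \frac{3183786461}{2445266466} - 17749 = - \frac{43404218291495}{2445266466} \approx -17750.0$)
$- X = \left(-1\right) \left(- \frac{43404218291495}{2445266466}\right) = \frac{43404218291495}{2445266466}$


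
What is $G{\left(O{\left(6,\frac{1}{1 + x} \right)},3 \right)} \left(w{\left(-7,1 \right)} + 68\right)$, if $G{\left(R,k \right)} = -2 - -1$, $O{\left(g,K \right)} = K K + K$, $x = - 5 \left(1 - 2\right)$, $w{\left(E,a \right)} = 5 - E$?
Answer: $-80$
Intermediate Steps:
$x = 5$ ($x = \left(-5\right) \left(-1\right) = 5$)
$O{\left(g,K \right)} = K + K^{2}$ ($O{\left(g,K \right)} = K^{2} + K = K + K^{2}$)
$G{\left(R,k \right)} = -1$ ($G{\left(R,k \right)} = -2 + 1 = -1$)
$G{\left(O{\left(6,\frac{1}{1 + x} \right)},3 \right)} \left(w{\left(-7,1 \right)} + 68\right) = - (\left(5 - -7\right) + 68) = - (\left(5 + 7\right) + 68) = - (12 + 68) = \left(-1\right) 80 = -80$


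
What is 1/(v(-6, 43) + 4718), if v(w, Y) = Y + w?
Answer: 1/4755 ≈ 0.00021030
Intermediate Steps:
1/(v(-6, 43) + 4718) = 1/((43 - 6) + 4718) = 1/(37 + 4718) = 1/4755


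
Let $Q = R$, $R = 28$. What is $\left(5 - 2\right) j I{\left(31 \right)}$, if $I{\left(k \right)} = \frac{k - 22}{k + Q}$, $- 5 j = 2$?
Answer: $- \frac{54}{295} \approx -0.18305$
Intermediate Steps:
$j = - \frac{2}{5}$ ($j = \left(- \frac{1}{5}\right) 2 = - \frac{2}{5} \approx -0.4$)
$Q = 28$
$I{\left(k \right)} = \frac{-22 + k}{28 + k}$ ($I{\left(k \right)} = \frac{k - 22}{k + 28} = \frac{-22 + k}{28 + k}$)
$\left(5 - 2\right) j I{\left(31 \right)} = \left(5 - 2\right) \left(- \frac{2}{5}\right) \frac{-22 + 31}{28 + 31} = 3 \left(- \frac{2}{5}\right) \frac{1}{59} \cdot 9 = - \frac{6 \cdot \frac{1}{59} \cdot 9}{5} = \left(- \frac{6}{5}\right) \frac{9}{59} = - \frac{54}{295}$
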